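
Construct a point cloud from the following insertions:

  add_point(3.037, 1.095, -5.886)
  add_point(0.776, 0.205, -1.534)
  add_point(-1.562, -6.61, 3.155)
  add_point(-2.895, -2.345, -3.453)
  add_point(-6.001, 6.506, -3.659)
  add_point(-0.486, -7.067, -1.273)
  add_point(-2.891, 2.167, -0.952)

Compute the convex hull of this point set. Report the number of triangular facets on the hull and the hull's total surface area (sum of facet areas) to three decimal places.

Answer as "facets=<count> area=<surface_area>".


Extreme-point indices: [0, 1, 2, 3, 4, 5, 6] — 7 of 7 on the boundary.

Per-facet area ½‖(b−a)×(c−a)‖:
  f1: (p5, p2, p0) → 20.5192
  f2: (p1, p0, p4) → 23.6610
  f3: (p1, p2, p0) → 14.3817
  f4: (p3, p0, p4) → 33.5545
  f5: (p3, p5, p0) → 20.5343
  f6: (p3, p2, p4) → 30.5407
  f7: (p3, p5, p2) → 12.8939
  f8: (p6, p2, p4) → 12.0726
  f9: (p6, p1, p4) → 8.5933
  f10: (p6, p1, p2) → 18.0201
Σ area = 194.771

Check V−E+F: 7 − 15 + 10 = 2.

facets=10 area=194.771


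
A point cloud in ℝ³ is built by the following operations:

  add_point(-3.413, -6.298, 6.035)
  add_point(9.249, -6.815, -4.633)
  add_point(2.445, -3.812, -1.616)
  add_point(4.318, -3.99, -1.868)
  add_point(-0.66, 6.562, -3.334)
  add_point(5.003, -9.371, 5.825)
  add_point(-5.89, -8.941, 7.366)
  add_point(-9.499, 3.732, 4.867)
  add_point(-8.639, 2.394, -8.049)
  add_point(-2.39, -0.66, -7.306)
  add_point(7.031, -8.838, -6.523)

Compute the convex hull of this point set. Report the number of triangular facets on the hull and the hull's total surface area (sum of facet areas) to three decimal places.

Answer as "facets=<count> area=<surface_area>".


facets=12 area=791.531

Hull vertices (8/11): indices [1, 4, 5, 6, 7, 8, 9, 10].

Per-facet area ½‖(b−a)×(c−a)‖:
  f1: (p8, p6, p7) → 87.0532
  f2: (p4, p8, p7) → 59.0231
  f3: (p5, p6, p7) → 70.9404
  f4: (p5, p4, p7) → 113.8054
  f5: (p5, p4, p1) → 96.0233
  f6: (p10, p8, p6) → 159.8121
  f7: (p10, p5, p1) → 20.3630
  f8: (p10, p5, p6) → 65.8470
  f9: (p9, p4, p8) → 29.1616
  f10: (p9, p10, p8) → 11.3662
  f11: (p9, p4, p1) → 56.1568
  f12: (p9, p10, p1) → 21.9786
Σ area = 791.531

Euler: V−E+F = 8−18+12 = 2.


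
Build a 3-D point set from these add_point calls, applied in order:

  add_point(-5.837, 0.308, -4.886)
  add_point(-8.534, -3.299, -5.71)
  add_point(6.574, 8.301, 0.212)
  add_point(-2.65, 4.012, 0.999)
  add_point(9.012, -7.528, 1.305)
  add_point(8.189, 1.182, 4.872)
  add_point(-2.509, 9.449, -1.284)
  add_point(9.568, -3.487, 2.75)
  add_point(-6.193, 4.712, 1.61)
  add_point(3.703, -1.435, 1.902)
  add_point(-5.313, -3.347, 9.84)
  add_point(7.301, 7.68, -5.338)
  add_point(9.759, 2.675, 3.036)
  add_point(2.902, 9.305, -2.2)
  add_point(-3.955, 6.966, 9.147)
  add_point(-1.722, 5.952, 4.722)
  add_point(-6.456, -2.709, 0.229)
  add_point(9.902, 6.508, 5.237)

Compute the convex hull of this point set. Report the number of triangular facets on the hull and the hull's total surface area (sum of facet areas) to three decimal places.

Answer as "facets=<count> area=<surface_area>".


facets=24 area=932.132

Extreme-point indices: [0, 1, 2, 4, 5, 6, 7, 8, 10, 11, 12, 13, 14, 17] — 14 of 18 on the boundary.

Triangle areas on the boundary:
  f1: (p10, p4, p1) → 129.4857
  f2: (p11, p4, p1) → 145.3465
  f3: (p7, p10, p4) → 35.6449
  f4: (p7, p11, p4) → 25.5984
  f5: (p14, p10, p17) → 74.6170
  f6: (p5, p10, p17) → 35.6601
  f7: (p5, p7, p17) → 9.2822
  f8: (p5, p7, p10) → 39.8500
  f9: (p12, p11, p17) → 22.2446
  f10: (p12, p7, p17) → 6.2365
  f11: (p12, p7, p11) → 27.7150
  f12: (p2, p14, p17) → 43.1874
  f13: (p2, p13, p14) → 30.2504
  f14: (p2, p11, p17) → 12.8540
  f15: (p2, p13, p11) → 11.6433
  f16: (p6, p13, p14) → 28.4533
  f17: (p6, p13, p11) → 7.6707
  f18: (p8, p6, p1) → 34.7331
  f19: (p8, p6, p14) → 27.2070
  f20: (p8, p10, p1) → 64.1126
  f21: (p8, p14, p10) → 41.3122
  f22: (p0, p11, p1) → 15.5004
  f23: (p0, p6, p1) → 7.7206
  f24: (p0, p6, p11) → 55.8066
Σ area = 932.132

Euler: V−E+F = 14−36+24 = 2.


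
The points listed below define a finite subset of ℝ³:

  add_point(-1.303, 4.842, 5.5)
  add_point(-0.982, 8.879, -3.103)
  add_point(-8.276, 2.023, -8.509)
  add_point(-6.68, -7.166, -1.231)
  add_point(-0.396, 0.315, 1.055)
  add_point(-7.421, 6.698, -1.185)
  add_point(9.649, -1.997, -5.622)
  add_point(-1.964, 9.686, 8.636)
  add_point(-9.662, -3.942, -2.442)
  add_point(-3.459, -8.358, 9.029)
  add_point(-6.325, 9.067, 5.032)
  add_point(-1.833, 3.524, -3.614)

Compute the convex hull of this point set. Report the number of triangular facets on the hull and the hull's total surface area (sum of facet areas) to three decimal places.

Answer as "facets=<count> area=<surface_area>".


Extreme-point indices: [1, 2, 3, 5, 6, 7, 8, 9, 10] — 9 of 12 on the boundary.

Facet areas (half cross-product norm):
  f1: (p9, p7, p6) → 173.4840
  f2: (p3, p9, p8) → 20.9762
  f3: (p3, p9, p6) → 95.6507
  f4: (p3, p2, p8) → 16.1120
  f5: (p3, p2, p6) → 101.1233
  f6: (p1, p7, p6) → 87.6827
  f7: (p1, p2, p6) → 87.5306
  f8: (p10, p1, p7) → 27.5305
  f9: (p10, p9, p8) → 102.9329
  f10: (p10, p9, p7) → 50.8882
  f11: (p5, p1, p2) → 30.8250
  f12: (p5, p10, p1) → 23.8139
  f13: (p5, p2, p8) → 36.8392
  f14: (p5, p10, p8) → 32.3595
Σ area = 887.749

Check V−E+F: 9 − 21 + 14 = 2.

facets=14 area=887.749


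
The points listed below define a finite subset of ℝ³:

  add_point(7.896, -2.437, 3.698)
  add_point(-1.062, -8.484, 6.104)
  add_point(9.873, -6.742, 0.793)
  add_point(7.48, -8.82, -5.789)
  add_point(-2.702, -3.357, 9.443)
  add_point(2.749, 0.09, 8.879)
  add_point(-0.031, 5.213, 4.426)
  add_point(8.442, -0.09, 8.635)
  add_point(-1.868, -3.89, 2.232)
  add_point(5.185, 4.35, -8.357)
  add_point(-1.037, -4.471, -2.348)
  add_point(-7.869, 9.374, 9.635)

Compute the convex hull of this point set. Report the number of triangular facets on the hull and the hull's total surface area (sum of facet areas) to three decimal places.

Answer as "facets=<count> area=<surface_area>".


facets=12 area=851.981

8 of the 12 inputs are extreme points: [1, 2, 3, 4, 7, 9, 10, 11].

Area of each hull facet:
  f1: (p3, p9, p2) → 49.6608
  f2: (p1, p3, p2) → 44.7825
  f3: (p7, p9, p11) → 164.0658
  f4: (p7, p9, p2) → 78.3894
  f5: (p7, p1, p2) → 59.5140
  f6: (p4, p1, p11) → 22.5979
  f7: (p4, p7, p11) → 79.5713
  f8: (p4, p7, p1) → 36.8091
  f9: (p10, p1, p3) → 47.1756
  f10: (p10, p3, p9) → 60.2479
  f11: (p10, p1, p11) → 88.5022
  f12: (p10, p9, p11) → 120.6648
Σ area = 851.981

Euler characteristic 8−18+12 = 2 ✓


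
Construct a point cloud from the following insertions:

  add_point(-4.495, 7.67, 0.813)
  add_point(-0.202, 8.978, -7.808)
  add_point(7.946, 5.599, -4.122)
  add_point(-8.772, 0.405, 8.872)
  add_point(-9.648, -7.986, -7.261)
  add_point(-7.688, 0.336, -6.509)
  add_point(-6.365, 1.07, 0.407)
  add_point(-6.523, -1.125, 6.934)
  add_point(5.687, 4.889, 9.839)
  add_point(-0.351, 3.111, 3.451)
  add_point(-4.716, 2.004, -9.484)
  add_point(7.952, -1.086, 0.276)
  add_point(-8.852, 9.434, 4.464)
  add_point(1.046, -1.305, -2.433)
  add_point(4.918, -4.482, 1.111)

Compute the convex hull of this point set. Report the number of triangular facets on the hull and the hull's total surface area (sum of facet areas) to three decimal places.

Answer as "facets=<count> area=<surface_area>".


facets=18 area=1019.405

Hull vertices (11/15): indices [1, 2, 3, 4, 5, 7, 8, 10, 11, 12, 14].

Area of each hull facet:
  f1: (p3, p12, p4) → 91.4359
  f2: (p2, p11, p4) → 81.1706
  f3: (p2, p10, p4) → 68.1893
  f4: (p5, p12, p4) → 45.8105
  f5: (p5, p10, p4) → 17.3377
  f6: (p5, p10, p12) → 30.6102
  f7: (p14, p11, p4) → 31.2347
  f8: (p8, p3, p12) → 74.1646
  f9: (p8, p2, p11) → 46.0049
  f10: (p8, p14, p11) → 26.4857
  f11: (p1, p10, p12) → 63.1888
  f12: (p1, p2, p10) → 39.3320
  f13: (p1, p8, p12) → 117.3095
  f14: (p1, p8, p2) → 65.3245
  f15: (p7, p3, p4) → 21.9202
  f16: (p7, p14, p4) → 100.7411
  f17: (p7, p8, p3) → 22.3668
  f18: (p7, p8, p14) → 76.7776
Σ area = 1019.405

Euler characteristic 11−27+18 = 2 ✓


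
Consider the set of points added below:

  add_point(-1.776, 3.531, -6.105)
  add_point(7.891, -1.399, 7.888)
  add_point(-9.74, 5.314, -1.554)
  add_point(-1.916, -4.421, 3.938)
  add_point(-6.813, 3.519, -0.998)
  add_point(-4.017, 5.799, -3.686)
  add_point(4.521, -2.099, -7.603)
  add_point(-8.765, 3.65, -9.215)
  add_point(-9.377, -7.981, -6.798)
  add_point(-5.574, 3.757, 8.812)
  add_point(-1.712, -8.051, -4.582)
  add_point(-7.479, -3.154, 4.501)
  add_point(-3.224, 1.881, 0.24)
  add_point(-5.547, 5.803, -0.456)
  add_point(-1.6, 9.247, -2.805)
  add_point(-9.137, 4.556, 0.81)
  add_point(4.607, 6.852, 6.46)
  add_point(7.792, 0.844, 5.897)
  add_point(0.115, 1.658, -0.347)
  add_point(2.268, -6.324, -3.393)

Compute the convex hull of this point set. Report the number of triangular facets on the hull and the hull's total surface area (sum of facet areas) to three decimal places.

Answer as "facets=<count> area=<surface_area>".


facets=24 area=959.853

Extreme-point indices: [1, 2, 3, 6, 7, 8, 9, 10, 11, 14, 15, 16, 17, 19] — 14 of 20 on the boundary.

Triangle areas on the boundary:
  f1: (p7, p14, p2) → 35.6297
  f2: (p19, p10, p1) → 20.8789
  f3: (p3, p10, p1) → 46.2564
  f4: (p3, p11, p1) → 20.1351
  f5: (p8, p3, p10) → 35.9588
  f6: (p8, p3, p11) → 35.6262
  f7: (p8, p7, p2) → 46.9862
  f8: (p8, p11, p2) → 64.2799
  f9: (p15, p11, p2) → 7.9439
  f10: (p9, p11, p1) → 60.0250
  f11: (p9, p16, p1) → 48.9584
  f12: (p9, p15, p11) → 32.1510
  f13: (p9, p16, p14) → 59.7834
  f14: (p9, p14, p2) → 50.9364
  f15: (p9, p15, p2) → 2.9712
  f16: (p17, p16, p1) → 8.0422
  f17: (p6, p7, p14) → 72.2424
  f18: (p6, p19, p10) → 13.1899
  f19: (p6, p16, p14) → 77.7640
  f20: (p6, p17, p16) → 47.8683
  f21: (p6, p19, p1) → 42.5679
  f22: (p6, p17, p1) → 18.6486
  f23: (p6, p8, p10) → 30.2343
  f24: (p6, p8, p7) → 80.7747
Σ area = 959.853

Euler characteristic 14−36+24 = 2 ✓


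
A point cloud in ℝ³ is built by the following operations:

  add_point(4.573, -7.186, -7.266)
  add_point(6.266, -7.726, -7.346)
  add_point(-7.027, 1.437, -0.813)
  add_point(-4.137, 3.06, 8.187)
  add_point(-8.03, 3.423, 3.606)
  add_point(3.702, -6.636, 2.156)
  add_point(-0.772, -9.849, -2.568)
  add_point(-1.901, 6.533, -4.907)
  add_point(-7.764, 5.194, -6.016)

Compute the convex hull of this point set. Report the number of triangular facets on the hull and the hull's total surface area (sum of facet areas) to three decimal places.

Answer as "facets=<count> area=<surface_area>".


facets=14 area=560.422

Extreme-point indices: [0, 1, 2, 3, 4, 5, 6, 7, 8] — 9 of 9 on the boundary.

Triangle areas on the boundary:
  f1: (p3, p7, p4) → 31.9278
  f2: (p8, p7, p4) → 29.7359
  f3: (p8, p7, p1) → 49.0919
  f4: (p5, p7, p1) → 76.6479
  f5: (p5, p3, p7) → 89.7453
  f6: (p6, p5, p1) → 30.8220
  f7: (p6, p3, p4) → 49.1422
  f8: (p6, p5, p3) → 48.7277
  f9: (p2, p8, p4) → 14.1656
  f10: (p2, p6, p4) → 26.5651
  f11: (p2, p6, p8) → 37.5550
  f12: (p0, p8, p1) → 7.1727
  f13: (p0, p6, p1) → 5.4518
  f14: (p0, p6, p8) → 63.6716
Σ area = 560.422

Check V−E+F: 9 − 21 + 14 = 2.


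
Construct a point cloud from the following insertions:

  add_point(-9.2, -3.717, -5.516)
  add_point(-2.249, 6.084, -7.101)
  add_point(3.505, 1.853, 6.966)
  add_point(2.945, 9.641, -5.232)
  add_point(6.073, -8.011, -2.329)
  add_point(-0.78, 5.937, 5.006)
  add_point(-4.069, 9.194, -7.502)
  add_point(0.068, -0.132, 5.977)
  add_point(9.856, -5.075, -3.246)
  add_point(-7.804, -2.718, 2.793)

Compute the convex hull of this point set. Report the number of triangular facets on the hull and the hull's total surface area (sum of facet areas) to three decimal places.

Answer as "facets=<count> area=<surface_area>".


facets=16 area=747.466

Hull vertices (10/10): indices [0, 1, 2, 3, 4, 5, 6, 7, 8, 9].

Triangle areas on the boundary:
  f1: (p2, p3, p8) → 94.7453
  f2: (p5, p2, p3) → 34.5635
  f3: (p1, p8, p0) → 101.2615
  f4: (p1, p3, p8) → 53.4000
  f5: (p4, p8, p0) → 33.3169
  f6: (p4, p2, p8) → 33.1987
  f7: (p6, p5, p3) → 42.4331
  f8: (p6, p1, p3) → 11.8967
  f9: (p6, p1, p0) → 19.9368
  f10: (p9, p4, p0) → 65.1096
  f11: (p9, p6, p0) → 59.5108
  f12: (p9, p6, p5) → 74.9349
  f13: (p7, p4, p2) → 26.3910
  f14: (p7, p9, p4) → 57.3769
  f15: (p7, p5, p2) → 12.0134
  f16: (p7, p9, p5) → 27.3770
Σ area = 747.466

Euler characteristic 10−24+16 = 2 ✓


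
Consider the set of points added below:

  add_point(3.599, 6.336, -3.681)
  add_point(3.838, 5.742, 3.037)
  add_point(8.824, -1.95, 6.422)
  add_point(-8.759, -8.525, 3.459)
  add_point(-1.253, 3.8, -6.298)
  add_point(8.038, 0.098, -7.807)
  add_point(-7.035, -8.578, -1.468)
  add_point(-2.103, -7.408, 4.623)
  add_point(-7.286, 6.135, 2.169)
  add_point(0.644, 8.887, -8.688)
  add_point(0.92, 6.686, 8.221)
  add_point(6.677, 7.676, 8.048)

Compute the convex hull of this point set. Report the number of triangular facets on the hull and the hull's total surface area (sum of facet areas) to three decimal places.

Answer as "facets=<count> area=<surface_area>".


Hull vertices (9/12): indices [2, 3, 5, 6, 7, 8, 9, 10, 11].

Per-facet area ½‖(b−a)×(c−a)‖:
  f1: (p8, p10, p3) → 75.2596
  f2: (p11, p10, p2) → 29.1662
  f3: (p11, p5, p2) → 71.9491
  f4: (p11, p5, p9) → 96.5551
  f5: (p11, p8, p9) → 101.3159
  f6: (p11, p8, p10) → 18.5501
  f7: (p6, p5, p9) → 105.5828
  f8: (p6, p8, p3) → 38.3897
  f9: (p6, p8, p9) → 104.0084
  f10: (p7, p5, p2) → 88.1261
  f11: (p7, p6, p5) → 69.6624
  f12: (p7, p6, p3) → 17.6487
  f13: (p7, p10, p3) → 46.7678
  f14: (p7, p10, p2) → 70.8663
Σ area = 933.848

Euler characteristic 9−21+14 = 2 ✓

facets=14 area=933.848


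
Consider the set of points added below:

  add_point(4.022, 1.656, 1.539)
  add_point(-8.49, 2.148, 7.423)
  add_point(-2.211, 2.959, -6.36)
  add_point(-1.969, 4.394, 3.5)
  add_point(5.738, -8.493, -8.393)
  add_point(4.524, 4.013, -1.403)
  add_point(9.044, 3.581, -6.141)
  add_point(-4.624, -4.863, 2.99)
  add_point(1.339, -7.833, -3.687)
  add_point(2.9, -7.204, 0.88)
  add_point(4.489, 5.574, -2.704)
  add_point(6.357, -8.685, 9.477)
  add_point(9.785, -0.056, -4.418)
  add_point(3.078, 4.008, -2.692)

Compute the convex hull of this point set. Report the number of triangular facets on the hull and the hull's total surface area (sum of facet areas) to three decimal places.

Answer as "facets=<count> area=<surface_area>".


11 of the 14 inputs are extreme points: [0, 1, 2, 3, 4, 6, 7, 8, 10, 11, 12].

Triangle areas on the boundary:
  f1: (p4, p11, p12) → 83.4841
  f2: (p7, p11, p1) → 57.4612
  f3: (p7, p2, p1) → 56.8268
  f4: (p0, p10, p11) → 11.6614
  f5: (p6, p11, p12) → 21.7401
  f6: (p6, p10, p11) → 56.9026
  f7: (p6, p10, p2) → 23.5360
  f8: (p6, p4, p12) → 18.0045
  f9: (p6, p2, p4) → 68.0441
  f10: (p3, p2, p1) → 35.7290
  f11: (p3, p10, p2) → 34.4621
  f12: (p3, p0, p10) → 19.9097
  f13: (p3, p11, p1) → 65.9184
  f14: (p3, p0, p11) → 43.5031
  f15: (p8, p4, p11) → 41.2536
  f16: (p8, p7, p11) → 60.5119
  f17: (p8, p2, p4) → 37.4456
  f18: (p8, p7, p2) → 52.1212
Σ area = 788.515

Euler: V−E+F = 11−27+18 = 2.

facets=18 area=788.515


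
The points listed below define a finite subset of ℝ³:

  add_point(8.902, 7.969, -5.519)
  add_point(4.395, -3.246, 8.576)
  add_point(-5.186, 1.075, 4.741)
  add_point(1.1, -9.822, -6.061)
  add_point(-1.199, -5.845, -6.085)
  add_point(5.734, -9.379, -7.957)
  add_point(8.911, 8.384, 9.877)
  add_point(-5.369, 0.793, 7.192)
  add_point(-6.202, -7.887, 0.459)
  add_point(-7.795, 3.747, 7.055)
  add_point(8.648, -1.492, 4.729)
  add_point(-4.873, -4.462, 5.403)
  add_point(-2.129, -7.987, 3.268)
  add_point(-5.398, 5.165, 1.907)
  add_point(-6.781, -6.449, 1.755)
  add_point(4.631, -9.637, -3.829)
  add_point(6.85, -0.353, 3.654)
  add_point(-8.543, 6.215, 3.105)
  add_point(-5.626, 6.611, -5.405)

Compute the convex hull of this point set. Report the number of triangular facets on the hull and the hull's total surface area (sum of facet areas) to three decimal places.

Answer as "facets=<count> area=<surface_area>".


16 of the 19 inputs are extreme points: [0, 1, 3, 4, 5, 6, 7, 8, 9, 10, 11, 12, 14, 15, 17, 18].

Facet areas (half cross-product norm):
  f1: (p18, p6, p17) → 84.8055
  f2: (p18, p0, p6) → 112.3671
  f3: (p18, p0, p5) → 125.1780
  f4: (p9, p6, p17) → 40.9801
  f5: (p8, p18, p17) → 64.3675
  f6: (p1, p9, p6) → 87.8189
  f7: (p4, p3, p5) → 10.6642
  f8: (p4, p18, p5) → 36.9135
  f9: (p4, p8, p3) → 19.4261
  f10: (p4, p8, p18) → 56.1652
  f11: (p14, p9, p11) → 18.4569
  f12: (p14, p9, p17) → 27.0947
  f13: (p14, p8, p17) → 7.6600
  f14: (p10, p1, p6) → 33.3972
  f15: (p10, p0, p6) → 74.9840
  f16: (p10, p0, p5) → 102.5771
  f17: (p7, p9, p11) → 6.7602
  f18: (p7, p1, p11) → 27.2531
  f19: (p7, p1, p9) → 9.7373
  f20: (p15, p3, p5) → 8.5525
  f21: (p15, p10, p5) → 22.4951
  f22: (p15, p10, p1) → 37.4091
  f23: (p12, p1, p11) → 23.3566
  f24: (p12, p14, p11) → 10.2580
  f25: (p12, p14, p8) → 4.9671
  f26: (p12, p15, p1) → 47.9752
  f27: (p12, p8, p3) → 23.9975
  f28: (p12, p15, p3) → 20.4178
Σ area = 1146.036

Euler characteristic 16−42+28 = 2 ✓

facets=28 area=1146.036


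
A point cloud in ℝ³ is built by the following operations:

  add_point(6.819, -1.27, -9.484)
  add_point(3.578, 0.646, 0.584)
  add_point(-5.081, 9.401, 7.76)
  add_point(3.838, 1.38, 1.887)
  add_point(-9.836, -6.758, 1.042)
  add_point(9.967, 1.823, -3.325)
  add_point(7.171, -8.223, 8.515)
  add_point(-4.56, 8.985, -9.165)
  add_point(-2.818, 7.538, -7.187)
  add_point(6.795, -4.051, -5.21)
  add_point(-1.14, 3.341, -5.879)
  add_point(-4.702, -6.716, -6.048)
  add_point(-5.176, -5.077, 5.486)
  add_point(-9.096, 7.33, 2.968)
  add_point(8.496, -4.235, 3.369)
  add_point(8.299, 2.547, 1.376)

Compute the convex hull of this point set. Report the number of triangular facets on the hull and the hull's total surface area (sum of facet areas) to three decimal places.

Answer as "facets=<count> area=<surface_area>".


facets=20 area=1129.581

12 of the 16 inputs are extreme points: [0, 2, 4, 5, 6, 7, 9, 11, 12, 13, 14, 15].

Per-facet area ½‖(b−a)×(c−a)‖:
  f1: (p7, p2, p5) → 138.9703
  f2: (p12, p2, p4) → 45.5419
  f3: (p12, p6, p4) → 28.6313
  f4: (p12, p6, p2) → 94.1224
  f5: (p15, p2, p5) → 29.5588
  f6: (p15, p6, p2) → 105.7164
  f7: (p15, p14, p5) → 17.7016
  f8: (p15, p14, p6) → 14.4504
  f9: (p0, p7, p5) → 58.0351
  f10: (p13, p2, p4) → 42.0738
  f11: (p13, p7, p4) → 92.9505
  f12: (p13, p7, p2) → 38.9348
  f13: (p9, p14, p5) → 28.5599
  f14: (p9, p0, p5) → 17.1854
  f15: (p9, p14, p6) → 19.7539
  f16: (p11, p9, p0) → 30.0956
  f17: (p11, p7, p4) → 69.0738
  f18: (p11, p0, p7) → 93.6273
  f19: (p11, p6, p4) → 79.7388
  f20: (p11, p9, p6) → 84.8587
Σ area = 1129.581

Euler: V−E+F = 12−30+20 = 2.


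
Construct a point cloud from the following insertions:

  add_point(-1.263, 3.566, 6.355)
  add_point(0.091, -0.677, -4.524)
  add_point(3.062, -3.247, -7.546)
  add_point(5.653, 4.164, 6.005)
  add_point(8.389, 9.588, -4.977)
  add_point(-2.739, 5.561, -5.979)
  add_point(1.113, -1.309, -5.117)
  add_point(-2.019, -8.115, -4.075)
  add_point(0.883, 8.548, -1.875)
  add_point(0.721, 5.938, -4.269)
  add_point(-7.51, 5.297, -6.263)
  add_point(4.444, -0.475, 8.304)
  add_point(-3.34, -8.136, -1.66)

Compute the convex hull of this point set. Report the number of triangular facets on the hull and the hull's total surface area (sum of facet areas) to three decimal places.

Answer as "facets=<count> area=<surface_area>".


Points on the hull: [0, 2, 3, 4, 7, 8, 10, 11, 12] (9 of 13).

Triangle areas on the boundary:
  f1: (p2, p4, p10) → 92.2240
  f2: (p2, p11, p4) → 106.1718
  f3: (p0, p12, p10) → 90.1995
  f4: (p0, p11, p12) → 51.0794
  f5: (p7, p12, p10) → 20.1556
  f6: (p7, p2, p10) → 52.9177
  f7: (p7, p11, p12) → 19.1749
  f8: (p7, p2, p11) → 60.9634
  f9: (p8, p4, p10) → 31.3761
  f10: (p8, p0, p10) → 49.3408
  f11: (p3, p11, p4) → 19.7916
  f12: (p3, p0, p11) → 17.4862
  f13: (p3, p8, p4) → 41.6257
  f14: (p3, p8, p0) → 32.6546
Σ area = 685.161

Euler characteristic 9−21+14 = 2 ✓

facets=14 area=685.161


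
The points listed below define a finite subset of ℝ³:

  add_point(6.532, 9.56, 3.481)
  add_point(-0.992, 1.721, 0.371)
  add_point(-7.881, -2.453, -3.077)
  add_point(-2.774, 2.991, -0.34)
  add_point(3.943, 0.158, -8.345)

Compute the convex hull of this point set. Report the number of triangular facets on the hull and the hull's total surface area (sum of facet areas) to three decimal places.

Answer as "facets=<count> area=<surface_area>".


Hull vertices (5/5): indices [0, 1, 2, 3, 4].

Area of each hull facet:
  f1: (p1, p4, p2) → 44.3920
  f2: (p1, p4, p0) → 57.2747
  f3: (p3, p4, p2) → 43.0132
  f4: (p3, p4, p0) → 64.7003
  f5: (p3, p1, p2) → 8.9100
  f6: (p3, p1, p0) → 12.6899
Σ area = 230.980

Euler: V−E+F = 5−9+6 = 2.

facets=6 area=230.980


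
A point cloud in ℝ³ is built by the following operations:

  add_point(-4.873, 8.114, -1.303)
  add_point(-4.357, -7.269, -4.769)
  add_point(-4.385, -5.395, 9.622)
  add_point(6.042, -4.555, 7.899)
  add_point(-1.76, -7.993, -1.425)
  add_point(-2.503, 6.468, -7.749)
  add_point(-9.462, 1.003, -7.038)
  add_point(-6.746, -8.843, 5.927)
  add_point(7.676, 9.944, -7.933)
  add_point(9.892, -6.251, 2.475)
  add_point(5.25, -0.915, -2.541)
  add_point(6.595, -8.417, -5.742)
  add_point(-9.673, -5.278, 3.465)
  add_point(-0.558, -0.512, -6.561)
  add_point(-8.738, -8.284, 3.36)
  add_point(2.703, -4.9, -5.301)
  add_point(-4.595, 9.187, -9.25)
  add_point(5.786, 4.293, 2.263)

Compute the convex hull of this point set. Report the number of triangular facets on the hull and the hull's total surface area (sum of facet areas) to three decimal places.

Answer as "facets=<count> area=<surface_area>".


Points on the hull: [0, 1, 2, 3, 6, 7, 8, 9, 11, 12, 14, 16, 17] (13 of 18).

Per-facet area ½‖(b−a)×(c−a)‖:
  f1: (p11, p8, p9) → 83.4611
  f2: (p0, p2, p12) → 60.8304
  f3: (p6, p0, p12) → 62.1371
  f4: (p6, p14, p12) → 17.1553
  f5: (p17, p0, p2) → 91.3782
  f6: (p17, p3, p2) → 55.1528
  f7: (p17, p0, p8) → 67.5010
  f8: (p17, p8, p9) → 61.1314
  f9: (p17, p3, p9) → 35.2706
  f10: (p7, p11, p9) → 76.6749
  f11: (p7, p14, p11) → 29.1706
  f12: (p7, p3, p9) → 44.0952
  f13: (p7, p3, p2) → 27.6139
  f14: (p7, p2, p12) → 14.4641
  f15: (p7, p14, p12) → 4.9277
  f16: (p16, p0, p8) → 49.5083
  f17: (p16, p6, p0) → 36.6891
  f18: (p16, p11, p8) → 113.8691
  f19: (p16, p6, p11) → 91.2063
  f20: (p1, p14, p11) → 43.4525
  f21: (p1, p6, p11) → 45.2285
  f22: (p1, p6, p14) → 46.3112
Σ area = 1157.229

Euler: V−E+F = 13−33+22 = 2.

facets=22 area=1157.229


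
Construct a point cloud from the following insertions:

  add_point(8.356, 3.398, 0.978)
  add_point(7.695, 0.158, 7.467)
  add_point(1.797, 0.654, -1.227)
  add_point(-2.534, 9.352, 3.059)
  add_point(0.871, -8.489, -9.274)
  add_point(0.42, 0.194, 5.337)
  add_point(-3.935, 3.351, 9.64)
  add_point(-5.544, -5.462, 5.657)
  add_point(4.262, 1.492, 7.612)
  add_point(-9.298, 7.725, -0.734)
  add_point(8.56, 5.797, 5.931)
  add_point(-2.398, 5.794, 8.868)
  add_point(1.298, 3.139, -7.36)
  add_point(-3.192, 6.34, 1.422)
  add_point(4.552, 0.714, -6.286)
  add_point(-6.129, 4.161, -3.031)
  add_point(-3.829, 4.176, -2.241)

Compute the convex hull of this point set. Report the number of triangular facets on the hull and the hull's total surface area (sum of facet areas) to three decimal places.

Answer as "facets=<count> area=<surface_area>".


facets=18 area=859.532

11 of the 17 inputs are extreme points: [0, 1, 3, 4, 6, 7, 9, 10, 11, 12, 14].

Area of each hull facet:
  f1: (p7, p4, p9) → 124.0377
  f2: (p7, p6, p9) → 60.8653
  f3: (p12, p4, p9) → 72.2183
  f4: (p11, p6, p9) → 17.8814
  f5: (p1, p7, p6) → 59.3887
  f6: (p1, p11, p10) → 32.7732
  f7: (p1, p11, p6) → 17.3380
  f8: (p1, p7, p4) → 118.0533
  f9: (p3, p12, p9) → 48.9878
  f10: (p3, p12, p10) → 74.3249
  f11: (p3, p11, p9) → 25.5931
  f12: (p3, p11, p10) → 37.8548
  f13: (p14, p12, p4) → 21.4350
  f14: (p0, p1, p4) → 62.2684
  f15: (p0, p14, p4) → 32.8969
  f16: (p0, p1, p10) → 15.9804
  f17: (p0, p12, p10) → 20.8650
  f18: (p0, p14, p12) → 16.7700
Σ area = 859.532

Check V−E+F: 11 − 27 + 18 = 2.


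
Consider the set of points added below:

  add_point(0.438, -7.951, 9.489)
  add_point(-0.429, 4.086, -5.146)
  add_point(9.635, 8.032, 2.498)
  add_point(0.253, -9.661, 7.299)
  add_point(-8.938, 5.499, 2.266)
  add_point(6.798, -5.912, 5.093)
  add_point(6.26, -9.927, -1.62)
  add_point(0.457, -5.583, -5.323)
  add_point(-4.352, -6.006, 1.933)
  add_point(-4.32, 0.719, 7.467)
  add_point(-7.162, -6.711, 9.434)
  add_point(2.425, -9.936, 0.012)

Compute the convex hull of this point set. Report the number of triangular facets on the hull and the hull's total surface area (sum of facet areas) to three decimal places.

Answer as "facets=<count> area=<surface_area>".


Extreme-point indices: [0, 1, 2, 3, 4, 5, 6, 7, 8, 9, 10, 11] — 12 of 12 on the boundary.

Facet areas (half cross-product norm):
  f1: (p1, p2, p4) → 74.3696
  f2: (p9, p2, p4) → 69.6866
  f3: (p9, p0, p2) → 83.3051
  f4: (p5, p0, p2) → 50.0632
  f5: (p6, p1, p2) → 103.5891
  f6: (p6, p5, p2) → 53.0428
  f7: (p3, p6, p11) → 12.2150
  f8: (p3, p5, p0) → 10.8526
  f9: (p3, p6, p5) → 30.7505
  f10: (p10, p9, p0) → 30.9489
  f11: (p10, p3, p0) → 10.7179
  f12: (p10, p9, p4) → 30.4904
  f13: (p10, p8, p4) → 49.6805
  f14: (p10, p8, p11) → 28.5721
  f15: (p10, p3, p11) → 26.9084
  f16: (p7, p6, p11) → 14.9114
  f17: (p7, p6, p1) → 31.9660
  f18: (p7, p8, p11) → 27.0592
  f19: (p7, p1, p4) → 54.0612
  f20: (p7, p8, p4) → 53.0927
Σ area = 846.283

Euler: V−E+F = 12−30+20 = 2.

facets=20 area=846.283


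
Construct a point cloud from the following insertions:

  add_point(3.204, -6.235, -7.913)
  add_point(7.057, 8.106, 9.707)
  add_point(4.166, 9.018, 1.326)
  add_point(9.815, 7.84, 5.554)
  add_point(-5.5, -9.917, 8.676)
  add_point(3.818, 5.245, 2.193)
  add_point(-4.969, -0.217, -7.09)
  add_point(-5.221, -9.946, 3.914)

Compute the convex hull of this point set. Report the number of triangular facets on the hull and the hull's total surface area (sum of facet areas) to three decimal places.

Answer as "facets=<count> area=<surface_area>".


Extreme-point indices: [0, 1, 2, 3, 4, 6, 7] — 7 of 8 on the boundary.

Triangle areas on the boundary:
  f1: (p0, p3, p4) → 187.9137
  f2: (p0, p2, p3) → 62.4857
  f3: (p6, p2, p4) → 142.0314
  f4: (p6, p0, p2) → 78.5697
  f5: (p1, p3, p4) → 53.3847
  f6: (p1, p2, p4) → 96.9507
  f7: (p1, p2, p3) → 17.8378
  f8: (p7, p0, p4) → 20.5054
  f9: (p7, p6, p4) → 23.3827
  f10: (p7, p6, p0) → 70.9353
Σ area = 753.997

Euler characteristic 7−15+10 = 2 ✓

facets=10 area=753.997


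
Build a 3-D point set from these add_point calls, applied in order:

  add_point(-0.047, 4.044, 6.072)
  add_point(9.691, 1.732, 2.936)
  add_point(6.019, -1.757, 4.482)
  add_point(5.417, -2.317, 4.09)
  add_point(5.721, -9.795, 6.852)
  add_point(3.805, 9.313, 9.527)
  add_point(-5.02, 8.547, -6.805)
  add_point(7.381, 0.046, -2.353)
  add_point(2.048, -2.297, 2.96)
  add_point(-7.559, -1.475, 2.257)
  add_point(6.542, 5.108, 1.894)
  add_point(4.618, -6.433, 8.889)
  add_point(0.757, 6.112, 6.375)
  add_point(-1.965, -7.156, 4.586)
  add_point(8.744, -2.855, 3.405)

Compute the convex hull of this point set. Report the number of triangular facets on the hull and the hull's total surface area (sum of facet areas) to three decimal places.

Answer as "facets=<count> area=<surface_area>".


Hull vertices (10/15): indices [1, 4, 5, 6, 7, 9, 10, 11, 13, 14].

Facet areas (half cross-product norm):
  f1: (p11, p5, p9) → 108.3782
  f2: (p11, p4, p1) → 22.5628
  f3: (p11, p5, p1) → 65.7229
  f4: (p13, p7, p4) → 54.6783
  f5: (p13, p11, p9) → 24.8827
  f6: (p13, p11, p4) → 16.0019
  f7: (p14, p4, p1) → 7.3192
  f8: (p14, p7, p1) → 13.6535
  f9: (p14, p7, p4) → 20.7278
  f10: (p6, p5, p9) → 113.2928
  f11: (p6, p13, p9) → 47.3407
  f12: (p6, p13, p7) → 106.6566
  f13: (p10, p7, p1) → 13.7792
  f14: (p10, p6, p7) → 49.2844
  f15: (p10, p5, p1) → 20.2981
  f16: (p10, p6, p5) → 67.1611
Σ area = 751.740

Euler characteristic 10−24+16 = 2 ✓

facets=16 area=751.740


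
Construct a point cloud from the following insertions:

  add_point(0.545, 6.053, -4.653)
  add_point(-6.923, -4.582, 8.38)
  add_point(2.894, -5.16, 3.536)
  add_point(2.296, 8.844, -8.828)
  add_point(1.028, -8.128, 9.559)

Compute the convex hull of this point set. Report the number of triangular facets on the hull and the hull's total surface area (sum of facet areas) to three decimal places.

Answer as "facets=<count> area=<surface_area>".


facets=6 area=268.926

Extreme-point indices: [0, 1, 2, 3, 4] — 5 of 5 on the boundary.

Per-facet area ½‖(b−a)×(c−a)‖:
  f1: (p3, p2, p1) → 99.8391
  f2: (p4, p2, p1) → 30.5810
  f3: (p4, p3, p2) → 30.6623
  f4: (p0, p3, p1) → 5.8994
  f5: (p0, p4, p1) → 80.7846
  f6: (p0, p4, p3) → 21.1592
Σ area = 268.926

Euler characteristic 5−9+6 = 2 ✓


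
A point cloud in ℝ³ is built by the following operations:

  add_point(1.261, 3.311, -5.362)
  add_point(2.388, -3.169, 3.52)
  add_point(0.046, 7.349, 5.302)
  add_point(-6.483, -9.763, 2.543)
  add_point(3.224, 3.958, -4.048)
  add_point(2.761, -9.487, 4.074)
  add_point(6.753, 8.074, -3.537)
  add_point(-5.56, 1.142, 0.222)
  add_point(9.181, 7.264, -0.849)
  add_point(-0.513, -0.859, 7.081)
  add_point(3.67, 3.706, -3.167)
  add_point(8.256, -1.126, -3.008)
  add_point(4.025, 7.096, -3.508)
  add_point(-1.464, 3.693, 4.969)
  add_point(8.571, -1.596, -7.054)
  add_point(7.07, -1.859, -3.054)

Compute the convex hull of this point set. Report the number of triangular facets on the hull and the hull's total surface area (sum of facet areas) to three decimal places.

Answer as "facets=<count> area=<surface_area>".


Extreme-point indices: [0, 2, 3, 5, 6, 7, 8, 9, 11, 12, 13, 14] — 12 of 16 on the boundary.

Per-facet area ½‖(b−a)×(c−a)‖:
  f1: (p6, p14, p8) → 19.3415
  f2: (p2, p6, p8) → 20.2380
  f3: (p5, p14, p3) → 66.7269
  f4: (p0, p14, p3) → 76.7265
  f5: (p0, p6, p14) → 32.8945
  f6: (p11, p14, p8) → 16.6845
  f7: (p11, p5, p8) → 44.1950
  f8: (p11, p5, p14) → 21.2599
  f9: (p9, p5, p3) → 43.9769
  f10: (p9, p2, p8) → 45.7099
  f11: (p9, p5, p8) → 72.0801
  f12: (p12, p2, p6) → 12.9174
  f13: (p12, p0, p6) → 4.6956
  f14: (p13, p9, p3) → 26.9095
  f15: (p13, p9, p2) → 7.0836
  f16: (p7, p12, p2) → 45.7654
  f17: (p7, p12, p0) → 21.2973
  f18: (p7, p13, p2) → 10.3663
  f19: (p7, p0, p3) → 46.0252
  f20: (p7, p13, p3) → 36.4383
Σ area = 671.332

Check V−E+F: 12 − 30 + 20 = 2.

facets=20 area=671.332


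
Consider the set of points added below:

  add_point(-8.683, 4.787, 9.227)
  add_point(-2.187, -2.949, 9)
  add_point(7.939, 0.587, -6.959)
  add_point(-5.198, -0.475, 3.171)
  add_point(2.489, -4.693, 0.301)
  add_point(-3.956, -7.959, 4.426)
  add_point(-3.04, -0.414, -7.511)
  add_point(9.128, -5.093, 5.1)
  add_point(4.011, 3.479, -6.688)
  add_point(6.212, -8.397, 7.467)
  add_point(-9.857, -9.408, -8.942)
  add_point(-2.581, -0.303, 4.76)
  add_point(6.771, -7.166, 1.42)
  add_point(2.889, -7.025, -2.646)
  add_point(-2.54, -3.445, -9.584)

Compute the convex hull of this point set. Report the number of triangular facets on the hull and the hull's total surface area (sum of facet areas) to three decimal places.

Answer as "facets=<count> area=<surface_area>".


Extreme-point indices: [0, 1, 2, 5, 6, 7, 8, 9, 10, 12, 13, 14] — 12 of 15 on the boundary.

Per-facet area ½‖(b−a)×(c−a)‖:
  f1: (p8, p0, p7) → 147.3768
  f2: (p5, p0, p10) → 102.2504
  f3: (p6, p0, p10) → 103.4851
  f4: (p6, p14, p10) → 16.2644
  f5: (p6, p8, p0) → 74.4842
  f6: (p6, p8, p14) → 14.1480
  f7: (p9, p0, p7) → 49.9047
  f8: (p9, p12, p7) → 11.8351
  f9: (p9, p5, p10) → 59.8429
  f10: (p9, p12, p10) → 55.6107
  f11: (p2, p14, p10) → 22.8763
  f12: (p2, p8, p14) → 24.2093
  f13: (p2, p8, p7) → 31.4503
  f14: (p2, p12, p7) → 27.0946
  f15: (p1, p5, p0) → 32.4690
  f16: (p1, p9, p0) → 16.2243
  f17: (p1, p9, p5) → 34.1444
  f18: (p13, p12, p10) → 15.6830
  f19: (p13, p2, p10) → 67.3412
  f20: (p13, p2, p12) → 28.3988
Σ area = 935.093

Euler characteristic 12−30+20 = 2 ✓

facets=20 area=935.093


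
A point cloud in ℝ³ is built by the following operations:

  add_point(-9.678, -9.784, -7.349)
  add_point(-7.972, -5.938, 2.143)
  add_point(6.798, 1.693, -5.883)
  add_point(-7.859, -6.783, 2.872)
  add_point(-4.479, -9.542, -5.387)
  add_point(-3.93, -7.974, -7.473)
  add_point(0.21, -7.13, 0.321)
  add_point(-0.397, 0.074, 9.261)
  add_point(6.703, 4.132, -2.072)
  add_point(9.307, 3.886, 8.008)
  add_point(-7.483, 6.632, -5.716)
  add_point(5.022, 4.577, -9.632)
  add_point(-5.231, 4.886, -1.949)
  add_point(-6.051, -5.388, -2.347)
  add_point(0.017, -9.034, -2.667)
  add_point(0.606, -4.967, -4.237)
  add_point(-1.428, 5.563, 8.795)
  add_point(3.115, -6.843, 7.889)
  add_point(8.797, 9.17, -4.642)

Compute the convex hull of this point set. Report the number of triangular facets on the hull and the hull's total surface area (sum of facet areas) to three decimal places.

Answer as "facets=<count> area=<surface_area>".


facets=24 area=1140.739

14 of the 19 inputs are extreme points: [0, 1, 2, 3, 4, 5, 7, 9, 10, 11, 14, 16, 17, 18].

Per-facet area ½‖(b−a)×(c−a)‖:
  f1: (p16, p7, p9) → 28.8580
  f2: (p16, p18, p9) → 74.6915
  f3: (p16, p10, p18) → 117.5743
  f4: (p11, p10, p0) → 110.1900
  f5: (p11, p10, p18) → 50.6634
  f6: (p2, p18, p9) → 52.5455
  f7: (p2, p11, p18) → 18.6406
  f8: (p17, p7, p9) → 41.0928
  f9: (p17, p2, p9) → 86.1091
  f10: (p17, p2, p14) → 73.2365
  f11: (p5, p11, p0) → 28.5592
  f12: (p5, p2, p14) → 41.2960
  f13: (p5, p2, p11) → 36.6731
  f14: (p3, p17, p0) → 54.6681
  f15: (p3, p17, p7) → 44.7428
  f16: (p3, p16, p7) → 30.7432
  f17: (p4, p5, p0) → 7.4039
  f18: (p4, p5, p14) → 6.9353
  f19: (p4, p17, p0) → 27.7592
  f20: (p4, p17, p14) → 19.9528
  f21: (p1, p16, p10) → 98.9187
  f22: (p1, p3, p16) → 8.0457
  f23: (p1, p10, p0) → 75.9453
  f24: (p1, p3, p0) → 5.4936
Σ area = 1140.739

Euler characteristic 14−36+24 = 2 ✓


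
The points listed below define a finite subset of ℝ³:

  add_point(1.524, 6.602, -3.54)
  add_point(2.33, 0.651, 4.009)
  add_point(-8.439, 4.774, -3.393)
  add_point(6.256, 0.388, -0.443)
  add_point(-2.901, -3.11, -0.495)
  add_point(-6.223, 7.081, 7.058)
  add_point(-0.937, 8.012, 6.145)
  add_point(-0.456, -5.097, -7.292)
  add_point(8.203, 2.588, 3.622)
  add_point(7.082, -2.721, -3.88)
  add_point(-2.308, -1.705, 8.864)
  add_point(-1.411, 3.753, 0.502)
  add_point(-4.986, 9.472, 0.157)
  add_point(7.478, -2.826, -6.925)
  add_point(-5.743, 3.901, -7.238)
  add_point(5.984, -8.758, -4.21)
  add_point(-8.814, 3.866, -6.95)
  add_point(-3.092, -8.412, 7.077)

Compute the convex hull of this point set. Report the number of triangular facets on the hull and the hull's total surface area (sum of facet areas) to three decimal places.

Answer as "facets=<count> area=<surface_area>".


facets=22 area=901.754

Points on the hull: [0, 2, 5, 6, 7, 8, 10, 12, 13, 14, 15, 16, 17] (13 of 18).

Per-facet area ½‖(b−a)×(c−a)‖:
  f1: (p13, p15, p8) → 39.6807
  f2: (p17, p5, p10) → 21.8139
  f3: (p17, p15, p8) → 94.4945
  f4: (p17, p10, p8) → 41.4280
  f5: (p6, p10, p8) → 53.0643
  f6: (p6, p5, p10) → 26.0822
  f7: (p6, p12, p5) → 18.7051
  f8: (p7, p13, p15) → 24.8231
  f9: (p7, p17, p16) → 91.8184
  f10: (p7, p17, p15) → 56.7676
  f11: (p2, p12, p16) → 8.7138
  f12: (p2, p12, p5) → 24.8793
  f13: (p2, p17, p16) → 29.6051
  f14: (p2, p17, p5) → 85.1855
  f15: (p14, p12, p16) → 14.3262
  f16: (p14, p7, p16) → 13.9857
  f17: (p14, p7, p13) → 41.7456
  f18: (p0, p13, p8) → 55.5948
  f19: (p0, p6, p8) → 47.8902
  f20: (p0, p6, p12) → 29.2626
  f21: (p0, p14, p13) → 49.9776
  f22: (p0, p14, p12) → 31.9097
Σ area = 901.754

Euler characteristic 13−33+22 = 2 ✓


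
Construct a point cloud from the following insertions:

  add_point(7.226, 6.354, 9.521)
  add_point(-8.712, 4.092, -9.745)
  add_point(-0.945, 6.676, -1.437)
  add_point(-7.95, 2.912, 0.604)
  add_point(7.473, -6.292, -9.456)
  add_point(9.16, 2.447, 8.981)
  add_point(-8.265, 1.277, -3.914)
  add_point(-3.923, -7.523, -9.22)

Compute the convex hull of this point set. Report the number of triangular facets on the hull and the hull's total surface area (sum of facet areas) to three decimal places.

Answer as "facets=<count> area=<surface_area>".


facets=12 area=787.605

Extreme-point indices: [0, 1, 2, 3, 4, 5, 6, 7] — 8 of 8 on the boundary.

Triangle areas on the boundary:
  f1: (p4, p7, p1) → 69.2293
  f2: (p4, p2, p1) → 100.0677
  f3: (p4, p7, p5) → 116.6561
  f4: (p3, p7, p5) → 141.7794
  f5: (p3, p2, p1) → 41.6621
  f6: (p6, p7, p1) → 36.1400
  f7: (p6, p3, p1) → 11.1557
  f8: (p6, p3, p7) → 19.4731
  f9: (p0, p3, p5) → 39.0008
  f10: (p0, p3, p2) → 53.5439
  f11: (p0, p4, p5) → 40.0635
  f12: (p0, p4, p2) → 118.8332
Σ area = 787.605

Check V−E+F: 8 − 18 + 12 = 2.


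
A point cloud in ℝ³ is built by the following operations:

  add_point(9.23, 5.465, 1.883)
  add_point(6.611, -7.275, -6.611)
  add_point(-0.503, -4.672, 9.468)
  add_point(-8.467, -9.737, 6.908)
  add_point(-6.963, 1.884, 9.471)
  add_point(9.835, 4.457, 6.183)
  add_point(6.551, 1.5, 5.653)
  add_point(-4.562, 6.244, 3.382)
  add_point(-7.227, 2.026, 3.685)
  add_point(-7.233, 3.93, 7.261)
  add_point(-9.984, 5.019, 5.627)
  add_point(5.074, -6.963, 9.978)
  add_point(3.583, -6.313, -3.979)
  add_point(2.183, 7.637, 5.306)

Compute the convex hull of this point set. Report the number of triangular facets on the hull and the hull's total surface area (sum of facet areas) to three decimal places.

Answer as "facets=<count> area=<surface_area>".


facets=18 area=895.597

Points on the hull: [0, 1, 2, 3, 4, 5, 7, 8, 10, 11, 13] (11 of 14).

Area of each hull facet:
  f1: (p0, p1, p5) → 32.2375
  f2: (p4, p3, p10) → 33.0438
  f3: (p8, p3, p10) → 24.5143
  f4: (p8, p1, p10) → 10.1706
  f5: (p8, p1, p3) → 116.4314
  f6: (p13, p0, p5) → 17.6431
  f7: (p13, p4, p10) → 33.4737
  f8: (p13, p4, p5) → 41.8422
  f9: (p11, p4, p5) → 93.9882
  f10: (p11, p1, p5) → 102.5341
  f11: (p11, p1, p3) → 116.9444
  f12: (p7, p13, p10) → 13.0827
  f13: (p7, p13, p0) → 22.0337
  f14: (p7, p1, p10) → 50.5656
  f15: (p7, p0, p1) → 107.7150
  f16: (p2, p4, p3) → 44.0706
  f17: (p2, p11, p3) → 24.1730
  f18: (p2, p11, p4) → 11.1335
Σ area = 895.597

Euler: V−E+F = 11−27+18 = 2.


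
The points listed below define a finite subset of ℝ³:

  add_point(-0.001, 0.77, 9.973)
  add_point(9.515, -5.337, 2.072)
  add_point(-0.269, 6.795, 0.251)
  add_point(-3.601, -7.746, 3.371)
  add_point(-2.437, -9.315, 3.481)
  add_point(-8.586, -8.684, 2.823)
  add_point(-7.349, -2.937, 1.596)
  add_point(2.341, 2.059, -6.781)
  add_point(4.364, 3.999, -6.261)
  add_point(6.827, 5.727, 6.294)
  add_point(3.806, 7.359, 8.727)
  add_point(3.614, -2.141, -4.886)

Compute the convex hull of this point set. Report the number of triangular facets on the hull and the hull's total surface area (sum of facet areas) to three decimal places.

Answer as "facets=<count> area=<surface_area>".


Extreme-point indices: [0, 1, 2, 4, 5, 6, 7, 8, 9, 10, 11] — 11 of 12 on the boundary.

Area of each hull facet:
  f1: (p11, p7, p5) → 35.4690
  f2: (p8, p11, p1) → 28.0133
  f3: (p8, p11, p7) → 6.4160
  f4: (p8, p2, p10) → 35.0985
  f5: (p8, p2, p7) → 12.0651
  f6: (p4, p0, p5) → 37.4897
  f7: (p4, p0, p1) → 71.5097
  f8: (p4, p11, p5) → 36.6409
  f9: (p4, p11, p1) → 56.3662
  f10: (p6, p2, p10) → 55.8818
  f11: (p6, p0, p10) → 40.1229
  f12: (p6, p0, p5) → 33.7968
  f13: (p6, p7, p5) → 32.4749
  f14: (p6, p2, p7) → 52.9392
  f15: (p9, p8, p1) → 71.2183
  f16: (p9, p8, p10) → 23.8729
  f17: (p9, p0, p1) → 54.8978
  f18: (p9, p0, p10) → 16.1147
Σ area = 700.388

Euler characteristic 11−27+18 = 2 ✓

facets=18 area=700.388
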